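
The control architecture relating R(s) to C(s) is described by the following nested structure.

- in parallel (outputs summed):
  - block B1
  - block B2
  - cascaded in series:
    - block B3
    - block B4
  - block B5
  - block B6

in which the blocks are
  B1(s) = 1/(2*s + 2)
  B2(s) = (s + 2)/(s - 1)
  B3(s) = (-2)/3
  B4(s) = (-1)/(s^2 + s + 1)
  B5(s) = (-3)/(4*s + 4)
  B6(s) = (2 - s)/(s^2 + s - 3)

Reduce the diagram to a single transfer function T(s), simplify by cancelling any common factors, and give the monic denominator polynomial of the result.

Answer: s^6 + 2*s^5 - 2*s^4 - 4*s^3 - 2*s^2 + 2*s + 3

Working:
1. reduce the series chain B3, B4; result 2/(3*s^2 + 3*s + 3)
2. parallel reduction of B1, B2, (B3*B4), B5, B6; result (12*s^6 + 45*s^5 + 101*s^4 + 29*s^3 - 149*s^2 - 173*s - 81)/(12*s^6 + 24*s^5 - 24*s^4 - 48*s^3 - 24*s^2 + 24*s + 36)
The result of step 2 is T(s) in lowest terms. Its denominator has leading coefficient 12; dividing the denominator through by 12 makes it monic.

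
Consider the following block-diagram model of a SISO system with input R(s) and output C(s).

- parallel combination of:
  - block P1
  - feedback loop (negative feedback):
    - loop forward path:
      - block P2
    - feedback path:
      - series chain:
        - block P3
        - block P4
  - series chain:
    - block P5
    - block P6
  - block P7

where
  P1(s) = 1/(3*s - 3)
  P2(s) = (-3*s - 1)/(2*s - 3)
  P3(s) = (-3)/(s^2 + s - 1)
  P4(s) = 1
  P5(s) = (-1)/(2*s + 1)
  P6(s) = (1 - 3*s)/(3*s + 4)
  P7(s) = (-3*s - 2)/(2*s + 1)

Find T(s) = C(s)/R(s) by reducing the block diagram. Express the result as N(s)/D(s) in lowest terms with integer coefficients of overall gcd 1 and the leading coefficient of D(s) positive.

Reducing step by step:

(1) multiply P3, P4 (series) -> (-3)/(s^2 + s - 1)
(2) reduce the feedback loop with forward P2 and return (P3*P4) -> (-3*s^3 - 4*s^2 + 2*s + 1)/(2*s^3 - s^2 + 4*s + 6)
(3) series reduction of P5, P6 -> (3*s - 1)/(6*s^2 + 11*s + 4)
(4) add P1, [P2/(1+P2*(P3*P4))], (P5*P6), P7 (parallel) - this is the overall T(s), already in the required normalized form

Answer: (-108*s^6 - 114*s^5 + s^4 - 9*s^3 + 34*s^2 + 253*s + 174)/(36*s^6 + 12*s^5 + 15*s^4 + 165*s^3 + 18*s^2 - 174*s - 72)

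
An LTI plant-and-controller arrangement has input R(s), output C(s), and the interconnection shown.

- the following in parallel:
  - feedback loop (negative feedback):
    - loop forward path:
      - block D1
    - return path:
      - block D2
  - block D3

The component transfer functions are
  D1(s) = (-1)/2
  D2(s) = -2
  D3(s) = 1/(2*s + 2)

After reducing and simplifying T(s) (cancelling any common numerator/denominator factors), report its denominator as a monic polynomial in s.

First reduce the diagram to T(s).

[1] feedback reduction of D1, D2: (-1)/4
[2] add [D1/(1+D1*D2)], D3 (parallel): (1 - s)/(4*s + 4)
That last expression is T(s), already simplified. Scaling its denominator by 1/4 (the reciprocal of the leading coefficient) yields the monic denominator.

Answer: s + 1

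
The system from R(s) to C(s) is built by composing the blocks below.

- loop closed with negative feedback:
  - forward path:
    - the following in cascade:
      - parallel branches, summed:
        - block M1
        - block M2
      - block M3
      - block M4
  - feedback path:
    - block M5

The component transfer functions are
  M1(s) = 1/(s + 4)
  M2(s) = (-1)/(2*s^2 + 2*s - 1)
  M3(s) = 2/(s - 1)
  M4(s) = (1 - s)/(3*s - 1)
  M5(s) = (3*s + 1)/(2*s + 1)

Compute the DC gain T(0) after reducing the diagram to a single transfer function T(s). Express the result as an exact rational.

1. add M1, M2 (parallel) -> (2*s^2 + s - 5)/(2*s^3 + 10*s^2 + 7*s - 4)
2. multiply (M1+M2), M3, M4 (series) -> (-4*s^2 - 2*s + 10)/(6*s^4 + 28*s^3 + 11*s^2 - 19*s + 4)
3. apply the feedback formula to ((M1+M2)*M3*M4), M5 -> (-8*s^3 - 8*s^2 + 18*s + 10)/(12*s^5 + 62*s^4 + 38*s^3 - 37*s^2 + 17*s + 14)
DC gain: substitute s = 0 into T(s) from step 3: T(0) = 10/14 = 5/7.

Answer: 5/7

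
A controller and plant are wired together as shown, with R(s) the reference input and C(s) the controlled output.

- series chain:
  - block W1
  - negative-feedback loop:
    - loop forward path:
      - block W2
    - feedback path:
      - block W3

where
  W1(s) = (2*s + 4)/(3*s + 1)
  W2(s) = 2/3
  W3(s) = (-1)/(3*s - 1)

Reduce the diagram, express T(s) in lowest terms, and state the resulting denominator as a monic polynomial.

First reduce the diagram to T(s).

(1) collapse the loop (W2 forward, W3 return); result (6*s - 2)/(9*s - 5)
(2) cascade W1, [W2/(1+W2*W3)]; result (12*s^2 + 20*s - 8)/(27*s^2 - 6*s - 5)
T(s) is the step-2 result (common factors already cancelled). Leading coefficient of the denominator: 27. Divide through by 27 for the monic polynomial.

Answer: s^2 - 2*s/9 - 5/27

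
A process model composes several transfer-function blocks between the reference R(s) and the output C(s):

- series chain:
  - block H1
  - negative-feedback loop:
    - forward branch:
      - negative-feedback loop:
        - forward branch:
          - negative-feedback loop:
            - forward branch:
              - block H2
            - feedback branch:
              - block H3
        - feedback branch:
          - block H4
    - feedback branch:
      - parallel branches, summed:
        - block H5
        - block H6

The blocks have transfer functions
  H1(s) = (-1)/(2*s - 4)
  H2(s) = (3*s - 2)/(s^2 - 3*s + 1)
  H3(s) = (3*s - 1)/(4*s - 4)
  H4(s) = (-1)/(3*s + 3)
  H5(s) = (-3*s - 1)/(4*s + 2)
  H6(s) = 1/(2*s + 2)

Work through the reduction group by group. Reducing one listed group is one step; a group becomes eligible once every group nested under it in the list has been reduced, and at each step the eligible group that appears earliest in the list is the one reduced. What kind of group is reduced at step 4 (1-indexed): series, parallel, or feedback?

Step 1: close the feedback loop around H2, H3
Step 2: close the feedback loop around [H2/(1+H2*H3)], H4
Step 3: add H5, H6 (parallel)
Step 4: close the feedback loop around [[H2/(1+H2*H3)]/(1+[H2/(1+H2*H3)]*H4)], (H5+H6)
Step 5: cascade H1, [[[H2/(1+H2*H3)]/(1+[H2/(1+H2*H3)]*H4)]/(1+[[H2/(1+H2*H3)]/(1+[H2/(1+H2*H3)]*H4)]*(H5+H6))]
Step 4 collapses a feedback group.

Hence the answer: feedback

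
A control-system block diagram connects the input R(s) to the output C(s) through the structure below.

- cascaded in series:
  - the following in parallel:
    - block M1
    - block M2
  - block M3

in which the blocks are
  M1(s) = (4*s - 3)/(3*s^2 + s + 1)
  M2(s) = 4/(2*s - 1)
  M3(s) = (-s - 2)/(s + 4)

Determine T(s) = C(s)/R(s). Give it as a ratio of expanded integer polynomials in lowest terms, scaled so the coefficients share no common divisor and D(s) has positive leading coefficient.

The answer is (-20*s^3 - 34*s^2 + 5*s - 14)/(6*s^4 + 23*s^3 - 3*s^2 + 3*s - 4).

Reasoning:
(1) parallel reduction of M1, M2; result (20*s^2 - 6*s + 7)/(6*s^3 - s^2 + s - 1)
(2) combine (M1+M2), M3 in series: this yields T(s), and no further normalization is needed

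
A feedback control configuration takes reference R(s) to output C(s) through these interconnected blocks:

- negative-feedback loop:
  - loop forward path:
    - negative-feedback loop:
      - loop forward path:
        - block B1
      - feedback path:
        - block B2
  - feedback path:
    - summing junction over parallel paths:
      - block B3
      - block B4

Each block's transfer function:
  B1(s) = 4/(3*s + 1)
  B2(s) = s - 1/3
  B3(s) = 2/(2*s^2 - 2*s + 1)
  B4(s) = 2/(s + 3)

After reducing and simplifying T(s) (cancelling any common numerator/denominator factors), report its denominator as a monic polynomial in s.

[1] collapse the loop (B1 forward, B2 return), giving 12/(21*s - 1)
[2] combine B3, B4 in parallel, giving (4*s^2 - 2*s + 8)/(2*s^3 + 4*s^2 - 5*s + 3)
[3] feedback reduction of [B1/(1+B1*B2)], (B3+B4), giving (24*s^3 + 48*s^2 - 60*s + 36)/(42*s^4 + 82*s^3 - 61*s^2 + 44*s + 93)
No further cancellation is possible in the step-3 result, so that is T(s). Its denominator becomes monic after dividing by the leading coefficient 42.

Hence the answer: s^4 + 41*s^3/21 - 61*s^2/42 + 22*s/21 + 31/14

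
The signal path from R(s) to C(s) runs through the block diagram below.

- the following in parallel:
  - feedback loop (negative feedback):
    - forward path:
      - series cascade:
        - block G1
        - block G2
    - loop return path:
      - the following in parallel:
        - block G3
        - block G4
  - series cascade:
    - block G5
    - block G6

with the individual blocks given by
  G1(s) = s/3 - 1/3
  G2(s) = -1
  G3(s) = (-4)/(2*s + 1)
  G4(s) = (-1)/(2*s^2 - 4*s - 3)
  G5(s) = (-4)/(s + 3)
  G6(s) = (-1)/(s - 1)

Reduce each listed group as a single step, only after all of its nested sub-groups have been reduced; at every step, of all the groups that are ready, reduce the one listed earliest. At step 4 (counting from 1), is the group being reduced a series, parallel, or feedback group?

The answer is series.

Reasoning:
Step 1. combine G1, G2 in series
Step 2. combine G3, G4 in parallel
Step 3. close the feedback loop around (G1*G2), (G3+G4)
Step 4. reduce the series chain G5, G6
Step 5. reduce the parallel group [(G1*G2)/(1+(G1*G2)*(G3+G4))], (G5*G6)
Step 4 collapses a series group.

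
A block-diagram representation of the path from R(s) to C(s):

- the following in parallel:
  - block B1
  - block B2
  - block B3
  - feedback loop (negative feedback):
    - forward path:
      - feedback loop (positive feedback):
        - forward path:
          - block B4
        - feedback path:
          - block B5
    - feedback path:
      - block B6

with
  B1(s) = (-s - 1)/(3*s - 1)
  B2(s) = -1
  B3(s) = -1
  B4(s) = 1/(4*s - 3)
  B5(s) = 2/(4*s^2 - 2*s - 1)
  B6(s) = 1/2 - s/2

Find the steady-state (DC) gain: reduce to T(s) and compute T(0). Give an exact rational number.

Step 1. reduce the feedback loop with forward B4 and return B5: (4*s^2 - 2*s - 1)/(16*s^3 - 20*s^2 + 2*s + 1)
Step 2. apply the feedback formula to [B4/(1-B4*B5)], B6: (8*s^2 - 4*s - 2)/(28*s^3 - 34*s^2 + 3*s + 1)
Step 3. sum the parallel branches B1, B2, B3, [[B4/(1-B4*B5)]/(1+[B4/(1-B4*B5)]*B6)]: (-196*s^4 + 290*s^3 - 75*s^2 - 6*s + 3)/(84*s^4 - 130*s^3 + 43*s^2 - 1)
DC gain: substitute s = 0 into T(s) from step 3: T(0) = 3/(-1) = -3.

Final answer: -3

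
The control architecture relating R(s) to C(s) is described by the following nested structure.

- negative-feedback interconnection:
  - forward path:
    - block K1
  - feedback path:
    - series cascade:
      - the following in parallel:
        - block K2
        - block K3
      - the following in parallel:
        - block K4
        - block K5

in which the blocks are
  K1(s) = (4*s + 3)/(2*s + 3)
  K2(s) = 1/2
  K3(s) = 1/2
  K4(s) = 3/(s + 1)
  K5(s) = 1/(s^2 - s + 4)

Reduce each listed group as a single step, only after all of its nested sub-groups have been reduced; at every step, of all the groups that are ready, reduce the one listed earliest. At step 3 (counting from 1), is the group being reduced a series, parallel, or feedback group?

(1) combine K2, K3 in parallel
(2) combine K4, K5 in parallel
(3) multiply (K2+K3), (K4+K5) (series)
(4) collapse the loop (K1 forward, ((K2+K3)*(K4+K5)) return)
Step 3: series.

Final answer: series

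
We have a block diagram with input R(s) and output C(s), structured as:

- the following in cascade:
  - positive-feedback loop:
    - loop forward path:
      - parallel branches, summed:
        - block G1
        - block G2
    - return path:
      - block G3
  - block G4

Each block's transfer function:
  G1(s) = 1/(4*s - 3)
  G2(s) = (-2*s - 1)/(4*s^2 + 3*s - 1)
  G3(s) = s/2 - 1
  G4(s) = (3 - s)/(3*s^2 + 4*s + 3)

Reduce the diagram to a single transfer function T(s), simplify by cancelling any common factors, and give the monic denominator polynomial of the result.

The answer is s^5 + 35*s^4/36 + s^3/54 - 3*s^2/4 - 7*s/54 + 5/18.

Reasoning:
1. reduce the parallel group G1, G2 gives (-4*s^2 + 5*s + 2)/(16*s^3 - 13*s + 3)
2. feedback reduction of (G1+G2), G3 gives (-8*s^2 + 10*s + 4)/(36*s^3 - 13*s^2 - 18*s + 10)
3. cascade [(G1+G2)/(1-(G1+G2)*G3)], G4 gives (8*s^3 - 34*s^2 + 26*s + 12)/(108*s^5 + 105*s^4 + 2*s^3 - 81*s^2 - 14*s + 30)
Step 3 gives the fully reduced T(s), with no common factor left to cancel. The denominator's leading coefficient is 108, so divide each of its coefficients by 108 to get the monic form.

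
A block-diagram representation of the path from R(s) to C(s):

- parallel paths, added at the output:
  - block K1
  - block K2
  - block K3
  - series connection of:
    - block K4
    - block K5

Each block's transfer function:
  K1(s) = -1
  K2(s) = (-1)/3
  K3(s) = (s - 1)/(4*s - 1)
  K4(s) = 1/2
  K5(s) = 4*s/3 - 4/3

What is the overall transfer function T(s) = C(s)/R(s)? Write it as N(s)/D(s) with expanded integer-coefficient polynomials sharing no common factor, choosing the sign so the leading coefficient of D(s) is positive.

Step 1: combine K4, K5 in series -> 2*s/3 - 2/3
Step 2: sum the parallel branches K1, K2, K3, (K4*K5): this yields T(s), and no further normalization is needed

Therefore the answer is (8*s^2 - 23*s + 3)/(12*s - 3).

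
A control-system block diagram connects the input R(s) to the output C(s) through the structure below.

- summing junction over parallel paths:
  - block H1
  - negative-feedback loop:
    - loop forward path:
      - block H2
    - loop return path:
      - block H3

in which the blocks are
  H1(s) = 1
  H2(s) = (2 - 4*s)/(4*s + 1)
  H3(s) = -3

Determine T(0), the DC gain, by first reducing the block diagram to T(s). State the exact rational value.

1. collapse the loop (H2 forward, H3 return) -> (2 - 4*s)/(16*s - 5)
2. parallel reduction of H1, [H2/(1+H2*H3)] -> (12*s - 3)/(16*s - 5)
That last expression is T(s); at s = 0 only the constant terms survive, so T(0) = -3/(-5) = 3/5.

Hence the answer: 3/5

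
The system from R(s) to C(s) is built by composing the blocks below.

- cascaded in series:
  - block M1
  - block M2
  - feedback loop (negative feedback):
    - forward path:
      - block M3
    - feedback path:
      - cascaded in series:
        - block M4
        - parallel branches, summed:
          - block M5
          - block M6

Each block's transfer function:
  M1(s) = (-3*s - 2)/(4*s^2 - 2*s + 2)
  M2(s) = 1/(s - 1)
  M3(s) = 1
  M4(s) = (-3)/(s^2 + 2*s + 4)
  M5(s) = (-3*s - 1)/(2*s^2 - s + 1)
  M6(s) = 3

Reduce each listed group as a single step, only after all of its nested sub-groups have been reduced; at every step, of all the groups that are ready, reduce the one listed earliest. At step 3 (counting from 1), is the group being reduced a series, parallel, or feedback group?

The answer is feedback.

Reasoning:
Step 1 - combine M5, M6 in parallel
Step 2 - cascade M4, (M5+M6)
Step 3 - close the feedback loop around M3, (M4*(M5+M6))
Step 4 - series reduction of M1, M2, [M3/(1+M3*(M4*(M5+M6)))]
So the answer for step 3 is feedback.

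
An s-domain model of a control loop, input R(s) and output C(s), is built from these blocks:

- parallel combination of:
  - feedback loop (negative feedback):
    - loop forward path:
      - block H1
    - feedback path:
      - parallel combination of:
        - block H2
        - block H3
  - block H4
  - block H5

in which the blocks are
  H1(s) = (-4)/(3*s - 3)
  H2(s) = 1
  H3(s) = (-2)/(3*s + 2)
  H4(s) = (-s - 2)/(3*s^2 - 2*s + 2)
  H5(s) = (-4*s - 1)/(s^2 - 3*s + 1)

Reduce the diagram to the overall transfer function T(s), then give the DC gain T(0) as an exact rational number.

First reduce the diagram to T(s).

(1) add H2, H3 (parallel): (3*s)/(3*s + 2)
(2) collapse the loop (H1 forward, (H2+H3) return): (-12*s - 8)/(9*s^2 - 15*s - 6)
(3) combine [H1/(1+H1*(H2+H3))], H4, H5 in parallel: (-153*s^5 + 357*s^4 - 65*s^3 - 49*s^2 + 106*s + 8)/(27*s^6 - 144*s^5 + 246*s^4 - 171*s^3 + 72*s^2 + 18*s - 12)
Step 3 gives the overall T(s). Then T(0) = 8/(-12) = -2/3.

Answer: -2/3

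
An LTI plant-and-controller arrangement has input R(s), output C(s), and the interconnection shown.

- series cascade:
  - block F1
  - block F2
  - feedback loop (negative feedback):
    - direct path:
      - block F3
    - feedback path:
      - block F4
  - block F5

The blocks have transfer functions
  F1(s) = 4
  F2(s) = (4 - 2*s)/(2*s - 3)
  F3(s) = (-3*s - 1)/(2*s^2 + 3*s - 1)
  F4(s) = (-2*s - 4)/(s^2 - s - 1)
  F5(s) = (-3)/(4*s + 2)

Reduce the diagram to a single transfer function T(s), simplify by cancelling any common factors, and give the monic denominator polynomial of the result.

Step 1: close the feedback loop around F3, F4, giving (-3*s^3 + 2*s^2 + 4*s + 1)/(2*s^4 + s^3 + 12*s + 5)
Step 2: series reduction of F1, F2, [F3/(1+F3*F4)], F5, giving (-36*s^4 + 96*s^3 - 84*s - 24)/(8*s^6 - 4*s^5 - 10*s^4 + 45*s^3 - 28*s^2 - 56*s - 15)
T(s) is the step-2 result (common factors already cancelled). Leading coefficient of the denominator: 8. Divide through by 8 for the monic polynomial.

Therefore the answer is s^6 - s^5/2 - 5*s^4/4 + 45*s^3/8 - 7*s^2/2 - 7*s - 15/8.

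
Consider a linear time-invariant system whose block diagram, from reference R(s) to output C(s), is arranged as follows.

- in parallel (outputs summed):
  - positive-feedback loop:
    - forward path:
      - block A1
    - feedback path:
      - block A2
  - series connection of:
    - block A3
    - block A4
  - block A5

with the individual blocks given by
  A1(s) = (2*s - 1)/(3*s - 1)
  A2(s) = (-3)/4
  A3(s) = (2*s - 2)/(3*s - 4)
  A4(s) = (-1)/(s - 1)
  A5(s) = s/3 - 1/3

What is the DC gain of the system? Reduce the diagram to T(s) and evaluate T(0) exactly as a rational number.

1. feedback reduction of A1, A2: (8*s - 4)/(18*s - 7)
2. multiply A3, A4 (series): (-2)/(3*s - 4)
3. sum the parallel branches [A1/(1-A1*A2)], (A3*A4), A5: (54*s^3 - 75*s^2 - 119*s + 62)/(162*s^2 - 279*s + 84)
That last expression is T(s); at s = 0 only the constant terms survive, so T(0) = 62/84 = 31/42.

Hence the answer: 31/42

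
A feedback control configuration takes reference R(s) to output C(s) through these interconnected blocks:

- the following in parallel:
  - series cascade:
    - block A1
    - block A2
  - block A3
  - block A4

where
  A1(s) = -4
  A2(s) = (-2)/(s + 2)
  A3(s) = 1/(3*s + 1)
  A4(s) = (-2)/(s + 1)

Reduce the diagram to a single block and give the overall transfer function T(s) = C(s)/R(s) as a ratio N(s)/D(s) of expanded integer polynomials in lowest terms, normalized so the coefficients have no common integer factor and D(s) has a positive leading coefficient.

First reduce the diagram to T(s).

(1) series reduction of A1, A2; result 8/(s + 2)
(2) parallel reduction of (A1*A2), A3, A4: this yields T(s), and no further normalization is needed

Answer: (19*s^2 + 21*s + 6)/(3*s^3 + 10*s^2 + 9*s + 2)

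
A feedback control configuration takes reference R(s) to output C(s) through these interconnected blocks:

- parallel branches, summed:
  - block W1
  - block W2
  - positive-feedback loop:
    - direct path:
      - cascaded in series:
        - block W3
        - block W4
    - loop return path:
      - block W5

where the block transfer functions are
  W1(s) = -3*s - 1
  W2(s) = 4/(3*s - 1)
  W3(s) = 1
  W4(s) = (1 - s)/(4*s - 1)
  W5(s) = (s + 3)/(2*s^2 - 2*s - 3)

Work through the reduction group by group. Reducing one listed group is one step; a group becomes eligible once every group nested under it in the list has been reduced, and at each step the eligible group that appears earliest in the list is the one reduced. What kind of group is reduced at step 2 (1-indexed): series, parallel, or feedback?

Step 1. reduce the series chain W3, W4
Step 2. feedback reduction of (W3*W4), W5
Step 3. reduce the parallel group W1, W2, [(W3*W4)/(1-(W3*W4)*W5)]
The group at step 2 is a feedback group.

Answer: feedback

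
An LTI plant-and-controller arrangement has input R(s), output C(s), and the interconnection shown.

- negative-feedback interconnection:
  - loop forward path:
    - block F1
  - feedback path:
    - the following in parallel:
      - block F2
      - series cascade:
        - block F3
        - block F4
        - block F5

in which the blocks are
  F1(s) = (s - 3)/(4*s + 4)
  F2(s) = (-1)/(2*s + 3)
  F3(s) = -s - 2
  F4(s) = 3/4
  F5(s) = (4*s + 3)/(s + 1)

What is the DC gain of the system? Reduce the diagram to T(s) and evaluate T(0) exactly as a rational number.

1. cascade F3, F4, F5 = (-12*s^2 - 33*s - 18)/(4*s + 4)
2. sum the parallel branches F2, (F3*F4*F5) = (-24*s^3 - 102*s^2 - 139*s - 58)/(8*s^2 + 20*s + 12)
3. reduce the feedback loop with forward F1 and return (F2+(F3*F4*F5)) = (-8*s^3 + 4*s^2 + 48*s + 36)/(24*s^4 - 2*s^3 - 279*s^2 - 487*s - 222)
That last expression is T(s); at s = 0 only the constant terms survive, so T(0) = 36/(-222) = -6/37.

Final answer: -6/37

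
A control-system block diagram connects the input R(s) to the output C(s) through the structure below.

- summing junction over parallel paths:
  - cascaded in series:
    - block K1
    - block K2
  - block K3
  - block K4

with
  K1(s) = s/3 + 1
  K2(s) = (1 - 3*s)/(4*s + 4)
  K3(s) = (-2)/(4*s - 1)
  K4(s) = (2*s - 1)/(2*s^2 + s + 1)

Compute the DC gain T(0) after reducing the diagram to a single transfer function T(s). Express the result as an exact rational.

Reducing step by step:

[1] combine K1, K2 in series gives (-3*s^2 - 8*s + 3)/(12*s + 12)
[2] add (K1*K2), K3, K4 (parallel) gives (-24*s^5 - 70*s^4 + 47*s^3 - 63*s^2 - 91*s - 15)/(96*s^4 + 120*s^3 + 60*s^2 + 24*s - 12)
DC gain: substitute s = 0 into T(s) from step 2: T(0) = -15/(-12) = 5/4.

Answer: 5/4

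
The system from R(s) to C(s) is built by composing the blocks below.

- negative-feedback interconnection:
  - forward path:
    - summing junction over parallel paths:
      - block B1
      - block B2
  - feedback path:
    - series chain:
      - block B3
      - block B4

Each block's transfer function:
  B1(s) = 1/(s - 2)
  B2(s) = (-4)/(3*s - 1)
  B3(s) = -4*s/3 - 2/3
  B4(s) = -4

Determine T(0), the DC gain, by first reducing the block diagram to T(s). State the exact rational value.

Step 1 - sum the parallel branches B1, B2 gives (7 - s)/(3*s^2 - 7*s + 2)
Step 2 - series reduction of B3, B4 gives 16*s/3 + 8/3
Step 3 - apply the feedback formula to (B1+B2), (B3*B4) gives (3*s - 21)/(7*s^2 - 83*s - 62)
Step 3 gives the overall T(s). Then T(0) = -21/(-62) = 21/62.

Therefore the answer is 21/62.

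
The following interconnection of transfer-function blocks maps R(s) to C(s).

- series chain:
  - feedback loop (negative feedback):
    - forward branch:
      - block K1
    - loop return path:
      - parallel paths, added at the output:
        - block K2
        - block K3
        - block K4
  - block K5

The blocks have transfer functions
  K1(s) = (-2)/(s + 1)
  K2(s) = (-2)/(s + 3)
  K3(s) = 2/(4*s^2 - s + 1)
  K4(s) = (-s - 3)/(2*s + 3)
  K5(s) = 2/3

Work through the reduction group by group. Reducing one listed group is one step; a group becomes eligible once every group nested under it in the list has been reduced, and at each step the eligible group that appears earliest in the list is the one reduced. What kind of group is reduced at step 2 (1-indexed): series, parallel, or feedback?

The answer is feedback.

Reasoning:
Step 1: parallel reduction of K2, K3, K4
Step 2: reduce the feedback loop with forward K1 and return (K2+K3+K4)
Step 3: cascade [K1/(1+K1*(K2+K3+K4))], K5
So the answer for step 2 is feedback.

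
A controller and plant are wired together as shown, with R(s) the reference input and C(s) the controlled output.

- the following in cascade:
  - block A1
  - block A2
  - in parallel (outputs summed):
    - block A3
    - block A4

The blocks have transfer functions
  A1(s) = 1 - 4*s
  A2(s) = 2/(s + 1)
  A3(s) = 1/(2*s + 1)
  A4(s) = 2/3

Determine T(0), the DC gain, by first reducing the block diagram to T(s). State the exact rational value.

Reducing step by step:

Step 1: reduce the parallel group A3, A4; result (4*s + 5)/(6*s + 3)
Step 2: reduce the series chain A1, A2, (A3+A4); result (-32*s^2 - 32*s + 10)/(6*s^2 + 9*s + 3)
Evaluating the step-2 result (the overall T(s)) at s = 0 gives T(0) = 10/3.

Answer: 10/3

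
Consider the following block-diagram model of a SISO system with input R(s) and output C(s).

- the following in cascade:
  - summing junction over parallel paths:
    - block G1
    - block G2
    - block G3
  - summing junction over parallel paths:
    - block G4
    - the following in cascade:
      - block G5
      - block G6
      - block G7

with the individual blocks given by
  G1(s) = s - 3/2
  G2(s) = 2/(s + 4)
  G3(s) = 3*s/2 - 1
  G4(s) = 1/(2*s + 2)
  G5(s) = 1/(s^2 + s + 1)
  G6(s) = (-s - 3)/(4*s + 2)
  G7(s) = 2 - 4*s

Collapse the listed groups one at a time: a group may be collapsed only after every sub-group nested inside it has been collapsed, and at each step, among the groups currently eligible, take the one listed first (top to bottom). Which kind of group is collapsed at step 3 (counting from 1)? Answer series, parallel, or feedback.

Step 1 - reduce the parallel group G1, G2, G3
Step 2 - series reduction of G5, G6, G7
Step 3 - parallel reduction of G4, (G5*G6*G7)
Step 4 - combine (G1+G2+G3), (G4+(G5*G6*G7)) in series
At step 3 the group reduced is parallel.

Hence the answer: parallel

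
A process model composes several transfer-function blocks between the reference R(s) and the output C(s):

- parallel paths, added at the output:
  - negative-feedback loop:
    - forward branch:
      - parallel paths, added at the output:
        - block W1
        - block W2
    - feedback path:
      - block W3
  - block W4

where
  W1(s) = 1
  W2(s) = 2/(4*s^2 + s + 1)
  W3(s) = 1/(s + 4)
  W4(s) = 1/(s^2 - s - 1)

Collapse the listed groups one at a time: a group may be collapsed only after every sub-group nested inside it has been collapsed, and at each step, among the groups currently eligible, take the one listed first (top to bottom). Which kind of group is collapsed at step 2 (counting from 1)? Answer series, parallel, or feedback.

The answer is feedback.

Reasoning:
Step 1. reduce the parallel group W1, W2
Step 2. apply the feedback formula to (W1+W2), W3
Step 3. parallel reduction of [(W1+W2)/(1+(W1+W2)*W3)], W4
Step 2 collapses a feedback group.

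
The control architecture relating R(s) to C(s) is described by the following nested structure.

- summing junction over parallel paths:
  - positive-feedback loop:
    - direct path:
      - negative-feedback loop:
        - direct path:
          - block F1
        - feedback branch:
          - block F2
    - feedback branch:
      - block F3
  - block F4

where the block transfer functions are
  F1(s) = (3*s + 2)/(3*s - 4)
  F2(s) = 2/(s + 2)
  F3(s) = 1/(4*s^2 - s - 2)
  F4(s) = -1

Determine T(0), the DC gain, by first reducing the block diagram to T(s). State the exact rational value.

Answer: -3

Working:
Step 1: close the feedback loop around F1, F2 gives (3*s^2 + 8*s + 4)/(3*s^2 + 8*s - 4)
Step 2: collapse the loop ([F1/(1+F1*F2)] forward, F3 return) gives (12*s^4 + 29*s^3 + 2*s^2 - 20*s - 8)/(12*s^4 + 29*s^3 - 33*s^2 - 20*s + 4)
Step 3: reduce the parallel group [[F1/(1+F1*F2)]/(1-[F1/(1+F1*F2)]*F3)], F4 gives (35*s^2 - 12)/(12*s^4 + 29*s^3 - 33*s^2 - 20*s + 4)
Step 3 gives the overall T(s). Then T(0) = -12/4 = -3.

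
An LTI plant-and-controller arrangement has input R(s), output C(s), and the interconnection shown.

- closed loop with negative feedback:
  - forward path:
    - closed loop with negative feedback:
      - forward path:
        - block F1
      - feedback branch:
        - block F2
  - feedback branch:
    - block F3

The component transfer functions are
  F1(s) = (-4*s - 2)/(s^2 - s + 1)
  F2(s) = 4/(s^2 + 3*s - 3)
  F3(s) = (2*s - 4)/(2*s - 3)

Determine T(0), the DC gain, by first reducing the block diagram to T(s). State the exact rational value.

(1) apply the feedback formula to F1, F2 -> (-4*s^3 - 14*s^2 + 6*s + 6)/(s^4 + 2*s^3 - 5*s^2 - 10*s - 11)
(2) close the feedback loop around [F1/(1+F1*F2)], F3 -> (-8*s^4 - 16*s^3 + 54*s^2 - 6*s - 18)/(2*s^5 - 7*s^4 - 28*s^3 + 63*s^2 - 4*s + 9)
Step 2 gives the overall T(s). Then T(0) = -18/9 = -2.

Final answer: -2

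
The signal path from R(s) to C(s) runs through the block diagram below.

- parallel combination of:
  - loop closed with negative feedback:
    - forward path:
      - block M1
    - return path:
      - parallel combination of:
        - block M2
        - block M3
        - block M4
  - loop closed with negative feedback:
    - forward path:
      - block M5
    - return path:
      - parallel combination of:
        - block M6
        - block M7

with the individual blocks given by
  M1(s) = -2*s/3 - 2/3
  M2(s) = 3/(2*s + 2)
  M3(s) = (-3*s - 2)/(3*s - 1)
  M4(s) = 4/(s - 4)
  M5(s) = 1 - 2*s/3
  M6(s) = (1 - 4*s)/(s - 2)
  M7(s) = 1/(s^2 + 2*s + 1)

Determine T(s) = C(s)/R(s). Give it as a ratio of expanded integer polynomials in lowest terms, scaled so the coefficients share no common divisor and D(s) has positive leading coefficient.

First reduce the diagram to T(s).

Step 1 - parallel reduction of M2, M3, M4, giving (-6*s^3 + 47*s^2 + 13*s + 20)/(6*s^3 - 20*s^2 - 18*s + 8)
Step 2 - close the feedback loop around M1, (M2+M3+M4), giving (-3*s^2 + 13*s - 4)/(3*s^2 - 22*s - 4)
Step 3 - sum the parallel branches M6, M7, giving (-4*s^3 - 7*s^2 - s - 1)/(s^3 - 3*s - 2)
Step 4 - collapse the loop (M5 forward, (M6+M7) return), giving (-2*s^4 + 3*s^3 + 6*s^2 - 5*s - 6)/(8*s^4 + 5*s^3 - 19*s^2 - 10*s - 9)
Step 5 - combine [M1/(1+M1*(M2+M3+M4))], [M5/(1+M5*(M6+M7))] in parallel - this is the overall T(s), already in the required normalized form

Answer: (-30*s^6 + 142*s^5 + 50*s^4 - 396*s^3 + 41*s^2 + 75*s + 60)/(24*s^6 - 161*s^5 - 199*s^4 + 368*s^3 + 269*s^2 + 238*s + 36)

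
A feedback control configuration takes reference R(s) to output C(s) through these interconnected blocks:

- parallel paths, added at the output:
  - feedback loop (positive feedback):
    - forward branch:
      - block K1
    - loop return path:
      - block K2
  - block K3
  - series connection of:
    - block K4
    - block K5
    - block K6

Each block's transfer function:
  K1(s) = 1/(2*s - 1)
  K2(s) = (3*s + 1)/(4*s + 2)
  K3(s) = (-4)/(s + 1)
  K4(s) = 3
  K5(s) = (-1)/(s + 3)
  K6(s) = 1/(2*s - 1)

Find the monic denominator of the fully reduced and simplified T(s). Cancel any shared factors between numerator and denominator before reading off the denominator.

Step 1. collapse the loop (K1 forward, K2 return) gives (4*s + 2)/(8*s^2 - 3*s - 3)
Step 2. series reduction of K4, K5, K6 gives (-3)/(2*s^2 + 5*s - 3)
Step 3. parallel reduction of [K1/(1-K1*K2)], K3, (K4*K5*K6) gives (-56*s^4 - 128*s^3 + 187*s^2 + 34*s - 33)/(16*s^5 + 50*s^4 - 11*s^3 - 51*s^2 + 3*s + 9)
No further cancellation is possible in the step-3 result, so that is T(s). Its denominator becomes monic after dividing by the leading coefficient 16.

Answer: s^5 + 25*s^4/8 - 11*s^3/16 - 51*s^2/16 + 3*s/16 + 9/16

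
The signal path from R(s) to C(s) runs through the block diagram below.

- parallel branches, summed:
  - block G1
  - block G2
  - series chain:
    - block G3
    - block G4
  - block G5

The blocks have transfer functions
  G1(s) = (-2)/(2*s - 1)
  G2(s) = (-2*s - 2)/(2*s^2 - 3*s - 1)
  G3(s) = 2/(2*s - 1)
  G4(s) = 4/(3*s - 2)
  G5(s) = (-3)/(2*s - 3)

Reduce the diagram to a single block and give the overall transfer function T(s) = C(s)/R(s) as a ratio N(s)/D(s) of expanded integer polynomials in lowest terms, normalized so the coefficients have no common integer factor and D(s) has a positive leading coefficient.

Step 1. multiply G3, G4 (series), giving 8/(6*s^2 - 7*s + 2)
Step 2. combine G1, G2, (G3*G4), G5 in parallel, giving the overall T(s)

Answer: (-84*s^4 + 256*s^3 - 229*s^2 + 25*s + 54)/(24*s^5 - 100*s^4 + 134*s^3 - 55*s^2 - 7*s + 6)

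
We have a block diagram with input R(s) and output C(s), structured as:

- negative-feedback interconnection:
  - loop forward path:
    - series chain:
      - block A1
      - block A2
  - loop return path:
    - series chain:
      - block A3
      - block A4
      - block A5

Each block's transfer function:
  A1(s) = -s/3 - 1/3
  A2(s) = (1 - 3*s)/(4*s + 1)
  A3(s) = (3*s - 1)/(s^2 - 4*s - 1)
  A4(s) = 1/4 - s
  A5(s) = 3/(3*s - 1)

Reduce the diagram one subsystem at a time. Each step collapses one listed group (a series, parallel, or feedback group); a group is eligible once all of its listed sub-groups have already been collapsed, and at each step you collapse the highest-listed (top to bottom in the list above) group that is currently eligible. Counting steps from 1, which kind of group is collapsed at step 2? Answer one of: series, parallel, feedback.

Reducing step by step:

1. cascade A1, A2
2. combine A3, A4, A5 in series
3. feedback reduction of (A1*A2), (A3*A4*A5)
At step 2 the group reduced is series.

Answer: series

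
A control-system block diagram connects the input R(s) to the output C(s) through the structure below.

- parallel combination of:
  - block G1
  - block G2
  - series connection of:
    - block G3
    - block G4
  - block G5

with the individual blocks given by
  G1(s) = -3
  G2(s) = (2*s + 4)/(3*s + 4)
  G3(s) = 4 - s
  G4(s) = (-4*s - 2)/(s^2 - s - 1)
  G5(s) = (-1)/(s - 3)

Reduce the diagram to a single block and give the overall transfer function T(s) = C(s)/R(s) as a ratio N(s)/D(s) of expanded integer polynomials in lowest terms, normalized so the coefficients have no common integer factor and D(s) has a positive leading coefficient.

Reducing step by step:

Step 1: series reduction of G3, G4 -> (4*s^2 - 14*s - 8)/(s^2 - s - 1)
Step 2: sum the parallel branches G1, G2, (G3*G4), G5: this yields T(s), and no further normalization is needed

Answer: (5*s^4 - 45*s^3 + 15*s^2 + 178*s + 76)/(3*s^4 - 8*s^3 - 10*s^2 + 17*s + 12)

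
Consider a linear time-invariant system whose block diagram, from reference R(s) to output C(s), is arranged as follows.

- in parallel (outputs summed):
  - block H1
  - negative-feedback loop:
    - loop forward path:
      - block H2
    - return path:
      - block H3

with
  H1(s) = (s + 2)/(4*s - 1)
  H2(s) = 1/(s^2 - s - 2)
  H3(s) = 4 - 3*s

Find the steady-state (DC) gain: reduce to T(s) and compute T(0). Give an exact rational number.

Step 1 - collapse the loop (H2 forward, H3 return) gives 1/(s^2 - 4*s + 2)
Step 2 - parallel reduction of H1, [H2/(1+H2*H3)] gives (s^3 - 2*s^2 - 2*s + 3)/(4*s^3 - 17*s^2 + 12*s - 2)
That last expression is T(s); at s = 0 only the constant terms survive, so T(0) = 3/(-2) = -3/2.

Final answer: -3/2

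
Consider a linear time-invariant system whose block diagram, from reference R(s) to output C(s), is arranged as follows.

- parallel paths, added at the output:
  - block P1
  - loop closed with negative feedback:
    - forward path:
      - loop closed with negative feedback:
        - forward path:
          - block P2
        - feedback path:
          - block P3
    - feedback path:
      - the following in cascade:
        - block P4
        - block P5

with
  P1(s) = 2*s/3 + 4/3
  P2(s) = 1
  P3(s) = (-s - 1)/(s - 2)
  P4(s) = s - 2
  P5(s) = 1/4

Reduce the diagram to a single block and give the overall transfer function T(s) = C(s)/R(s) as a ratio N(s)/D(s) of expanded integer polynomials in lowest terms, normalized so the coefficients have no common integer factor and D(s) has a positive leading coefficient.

(1) apply the feedback formula to P2, P3; result 2/3 - s/3
(2) series reduction of P4, P5; result s/4 - 1/2
(3) apply the feedback formula to [P2/(1+P2*P3)], (P4*P5); result (4*s - 8)/(s^2 - 4*s - 8)
(4) sum the parallel branches P1, [[P2/(1+P2*P3)]/(1+[P2/(1+P2*P3)]*(P4*P5))] - this is the overall T(s), already in the required normalized form

Therefore the answer is (2*s^3 - 4*s^2 - 20*s - 56)/(3*s^2 - 12*s - 24).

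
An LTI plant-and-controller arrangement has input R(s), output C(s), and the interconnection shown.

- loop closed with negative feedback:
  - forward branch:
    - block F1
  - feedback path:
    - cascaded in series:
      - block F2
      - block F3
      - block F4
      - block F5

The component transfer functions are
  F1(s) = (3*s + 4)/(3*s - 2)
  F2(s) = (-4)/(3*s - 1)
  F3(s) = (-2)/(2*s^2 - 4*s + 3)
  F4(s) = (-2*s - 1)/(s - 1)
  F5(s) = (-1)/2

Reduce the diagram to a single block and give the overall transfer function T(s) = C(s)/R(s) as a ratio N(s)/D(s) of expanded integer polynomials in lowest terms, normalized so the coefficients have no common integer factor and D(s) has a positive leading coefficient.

Reducing step by step:

(1) cascade F2, F3, F4, F5 gives (8*s + 4)/(6*s^4 - 20*s^3 + 27*s^2 - 16*s + 3)
(2) feedback reduction of F1, (F2*F3*F4*F5): this yields T(s), and no further normalization is needed

Answer: (18*s^5 - 36*s^4 + s^3 + 60*s^2 - 55*s + 12)/(18*s^5 - 72*s^4 + 121*s^3 - 78*s^2 + 85*s + 10)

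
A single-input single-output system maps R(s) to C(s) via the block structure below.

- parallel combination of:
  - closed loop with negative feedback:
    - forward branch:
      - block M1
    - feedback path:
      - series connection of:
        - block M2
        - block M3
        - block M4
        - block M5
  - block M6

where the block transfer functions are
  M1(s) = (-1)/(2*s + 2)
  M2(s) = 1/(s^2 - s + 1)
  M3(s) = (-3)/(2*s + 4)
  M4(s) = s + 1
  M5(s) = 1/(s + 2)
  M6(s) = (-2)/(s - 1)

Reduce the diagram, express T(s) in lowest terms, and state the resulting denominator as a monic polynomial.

(1) multiply M2, M3, M4, M5 (series); result (-3*s - 3)/(2*s^4 + 6*s^3 + 2*s^2 + 8)
(2) apply the feedback formula to M1, (M2*M3*M4*M5); result (-2*s^4 - 6*s^3 - 2*s^2 - 8)/(4*s^5 + 16*s^4 + 16*s^3 + 4*s^2 + 19*s + 19)
(3) parallel reduction of [M1/(1+M1*(M2*M3*M4*M5))], M6; result (-10*s^5 - 36*s^4 - 28*s^3 - 6*s^2 - 46*s - 30)/(4*s^6 + 12*s^5 - 12*s^3 + 15*s^2 - 19)
Step 3 gives the fully reduced T(s), with no common factor left to cancel. The denominator's leading coefficient is 4, so divide each of its coefficients by 4 to get the monic form.

Therefore the answer is s^6 + 3*s^5 - 3*s^3 + 15*s^2/4 - 19/4.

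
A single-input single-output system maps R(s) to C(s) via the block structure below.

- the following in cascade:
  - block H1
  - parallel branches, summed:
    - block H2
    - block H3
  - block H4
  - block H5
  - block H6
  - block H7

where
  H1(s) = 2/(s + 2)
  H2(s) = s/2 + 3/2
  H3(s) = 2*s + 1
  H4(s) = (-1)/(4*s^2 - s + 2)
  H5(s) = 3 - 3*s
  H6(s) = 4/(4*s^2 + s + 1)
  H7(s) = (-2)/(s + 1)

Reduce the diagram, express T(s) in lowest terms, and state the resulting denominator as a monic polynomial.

Step 1 - combine H2, H3 in parallel -> 5*s/2 + 5/2
Step 2 - reduce the series chain H1, (H2+H3), H4, H5, H6, H7 -> (120 - 120*s)/(16*s^5 + 32*s^4 + 11*s^3 + 23*s^2 + 4*s + 4)
Step 2 gives the fully reduced T(s), with no common factor left to cancel. The denominator's leading coefficient is 16, so divide each of its coefficients by 16 to get the monic form.

Final answer: s^5 + 2*s^4 + 11*s^3/16 + 23*s^2/16 + s/4 + 1/4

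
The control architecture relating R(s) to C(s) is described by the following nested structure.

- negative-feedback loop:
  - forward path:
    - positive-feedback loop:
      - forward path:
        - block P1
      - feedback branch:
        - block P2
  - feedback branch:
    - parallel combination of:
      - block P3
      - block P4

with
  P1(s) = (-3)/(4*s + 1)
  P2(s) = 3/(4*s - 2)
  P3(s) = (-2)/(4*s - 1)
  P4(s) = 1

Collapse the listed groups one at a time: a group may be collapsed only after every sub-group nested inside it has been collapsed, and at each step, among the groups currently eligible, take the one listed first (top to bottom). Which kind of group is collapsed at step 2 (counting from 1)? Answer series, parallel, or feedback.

Step 1 - reduce the feedback loop with forward P1 and return P2
Step 2 - reduce the parallel group P3, P4
Step 3 - feedback reduction of [P1/(1-P1*P2)], (P3+P4)
So the answer for step 2 is parallel.

Hence the answer: parallel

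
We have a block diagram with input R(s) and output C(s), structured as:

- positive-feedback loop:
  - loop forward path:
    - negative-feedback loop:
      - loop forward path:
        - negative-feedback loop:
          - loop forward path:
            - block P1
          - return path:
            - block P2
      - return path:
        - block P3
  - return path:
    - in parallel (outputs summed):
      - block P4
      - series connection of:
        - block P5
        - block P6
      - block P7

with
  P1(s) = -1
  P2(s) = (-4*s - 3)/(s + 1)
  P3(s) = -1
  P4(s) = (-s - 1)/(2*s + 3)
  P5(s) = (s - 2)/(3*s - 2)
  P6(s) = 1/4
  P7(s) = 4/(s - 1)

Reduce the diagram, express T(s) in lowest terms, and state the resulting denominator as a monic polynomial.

First reduce the diagram to T(s).

Step 1 - reduce the feedback loop with forward P1 and return P2, giving (-s - 1)/(5*s + 4)
Step 2 - close the feedback loop around [P1/(1+P1*P2)], P3, giving (-s - 1)/(6*s + 5)
Step 3 - combine P5, P6 in series, giving (s - 2)/(12*s - 8)
Step 4 - sum the parallel branches P4, (P5*P6), P7, giving (-10*s^3 + 101*s^2 + 87*s - 98)/(24*s^3 - 4*s^2 - 44*s + 24)
Step 5 - feedback reduction of [[P1/(1+P1*P2)]/(1+[P1/(1+P1*P2)]*P3)], (P4+(P5*P6)+P7), giving (-24*s^4 - 20*s^3 + 48*s^2 + 20*s - 24)/(134*s^4 + 187*s^3 - 96*s^2 - 87*s + 22)
That last expression is T(s), already simplified. Scaling its denominator by 1/134 (the reciprocal of the leading coefficient) yields the monic denominator.

Answer: s^4 + 187*s^3/134 - 48*s^2/67 - 87*s/134 + 11/67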